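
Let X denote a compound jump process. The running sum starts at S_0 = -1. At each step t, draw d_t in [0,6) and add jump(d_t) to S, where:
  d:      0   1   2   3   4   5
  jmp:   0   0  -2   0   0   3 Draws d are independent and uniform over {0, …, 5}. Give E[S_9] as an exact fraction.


Outcome values over d=0..5: [0, 0, -2, 0, 0, 3]
Σy = 1, Σy² = 13, M = 6
μ = 1/6 = 1/6,  σ² = 13/6 − (1/6)² = 77/36
E[S_9] = -1 + 9·(1/6) = 1/2

1/2


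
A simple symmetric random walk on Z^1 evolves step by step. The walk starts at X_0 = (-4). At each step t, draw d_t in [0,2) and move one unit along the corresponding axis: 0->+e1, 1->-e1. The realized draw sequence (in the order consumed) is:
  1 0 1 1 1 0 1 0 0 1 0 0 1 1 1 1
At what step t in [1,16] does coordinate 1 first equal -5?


1

t=0: X=(-4), d=1 → -e1, X_1=(-5)
t=1: X=(-5), d=0 → +e1, X_2=(-4)
t=2: X=(-4), d=1 → -e1, X_3=(-5)
t=3: X=(-5), d=1 → -e1, X_4=(-6)
t=4: X=(-6), d=1 → -e1, X_5=(-7)
t=5: X=(-7), d=0 → +e1, X_6=(-6)
t=6: X=(-6), d=1 → -e1, X_7=(-7)
t=7: X=(-7), d=0 → +e1, X_8=(-6)
t=8: X=(-6), d=0 → +e1, X_9=(-5)
t=9: X=(-5), d=1 → -e1, X_10=(-6)
t=10: X=(-6), d=0 → +e1, X_11=(-5)
t=11: X=(-5), d=0 → +e1, X_12=(-4)
t=12: X=(-4), d=1 → -e1, X_13=(-5)
t=13: X=(-5), d=1 → -e1, X_14=(-6)
t=14: X=(-6), d=1 → -e1, X_15=(-7)
t=15: X=(-7), d=1 → -e1, X_16=(-8)


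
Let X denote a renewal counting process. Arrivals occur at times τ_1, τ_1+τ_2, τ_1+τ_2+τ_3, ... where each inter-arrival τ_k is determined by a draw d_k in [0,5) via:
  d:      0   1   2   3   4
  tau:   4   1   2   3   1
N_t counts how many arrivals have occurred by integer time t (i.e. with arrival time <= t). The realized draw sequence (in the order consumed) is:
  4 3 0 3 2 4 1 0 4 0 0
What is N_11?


draw d_1=4: τ_1=1, arrival time A_1=1
draw d_2=3: τ_2=3, arrival time A_2=4
draw d_3=0: τ_3=4, arrival time A_3=8
draw d_4=3: τ_4=3, arrival time A_4=11
draw d_5=2: τ_5=2, arrival time A_5=13
draw d_6=4: τ_6=1, arrival time A_6=14
draw d_7=1: τ_7=1, arrival time A_7=15
draw d_8=0: τ_8=4, arrival time A_8=19
draw d_9=4: τ_9=1, arrival time A_9=20
draw d_10=0: τ_10=4, arrival time A_10=24
draw d_11=0: τ_11=4, arrival time A_11=28
N_t over t=0..11: 0:0 1:1 2:1 3:1 4:2 5:2 6:2 7:2 8:3 9:3 10:3 11:4

4


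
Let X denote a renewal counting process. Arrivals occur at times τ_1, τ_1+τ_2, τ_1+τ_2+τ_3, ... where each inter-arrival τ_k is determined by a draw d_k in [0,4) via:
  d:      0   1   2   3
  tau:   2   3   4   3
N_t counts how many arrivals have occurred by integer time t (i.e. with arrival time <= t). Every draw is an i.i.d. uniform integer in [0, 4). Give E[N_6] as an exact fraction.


109/64

Inter-arrival values over d=0..3: [2, 3, 4, 3]
Each d has probability 1/4, so the pmf of τ is: f(2) = 1/4, f(3) = 1/2, f(4) = 1/4
Renewal equation for m(n) = E[N_n]: condition on τ_1 = k (if k <= n, one arrival plus a fresh copy on the remaining n−k steps): m(n) = F(n) + Σ_{k<=n} f(k)·m(n−k), where F(n) = P(τ <= n) and m(0) = 0
m(1) = F(1) = 0
m(2) = F(2) = 1/4
m(3) = F(3) = 3/4
m(4) = F(4) + f(2)·m(2) = 1 + 1/4·1/4 = 17/16
m(5) = F(5) + f(2)·m(3) + f(3)·m(2) = 1 + 1/4·3/4 + 1/2·1/4 = 21/16
m(6) = F(6) + f(2)·m(4) + f(3)·m(3) + f(4)·m(2) = 1 + 1/4·17/16 + 1/2·3/4 + 1/4·1/4 = 109/64
E[N_6] = m(6) = 109/64


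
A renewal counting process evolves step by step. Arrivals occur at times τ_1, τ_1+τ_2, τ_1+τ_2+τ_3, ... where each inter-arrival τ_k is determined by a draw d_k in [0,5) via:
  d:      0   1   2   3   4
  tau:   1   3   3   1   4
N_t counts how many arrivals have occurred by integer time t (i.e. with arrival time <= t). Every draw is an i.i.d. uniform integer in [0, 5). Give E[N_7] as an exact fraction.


Inter-arrival values over d=0..4: [1, 3, 3, 1, 4]
Each d has probability 1/5, so the pmf of τ is: f(1) = 2/5, f(3) = 2/5, f(4) = 1/5
Renewal equation for m(n) = E[N_n]: condition on τ_1 = k (if k <= n, one arrival plus a fresh copy on the remaining n−k steps): m(n) = F(n) + Σ_{k<=n} f(k)·m(n−k), where F(n) = P(τ <= n) and m(0) = 0
m(1) = F(1) = 2/5
m(2) = F(2) + f(1)·m(1) = 2/5 + 2/5·2/5 = 14/25
m(3) = F(3) + f(1)·m(2) = 4/5 + 2/5·14/25 = 128/125
m(4) = F(4) + f(1)·m(3) + f(3)·m(1) = 1 + 2/5·128/125 + 2/5·2/5 = 981/625
m(5) = F(5) + f(1)·m(4) + f(3)·m(2) + f(4)·m(1) = 1 + 2/5·981/625 + 2/5·14/25 + 1/5·2/5 = 6037/3125
m(6) = F(6) + f(1)·m(5) + f(3)·m(3) + f(4)·m(2) = 1 + 2/5·6037/3125 + 2/5·128/125 + 1/5·14/25 = 35849/15625
m(7) = F(7) + f(1)·m(6) + f(3)·m(4) + f(4)·m(3) = 1 + 2/5·35849/15625 + 2/5·981/625 + 1/5·128/125 = 214873/78125
E[N_7] = m(7) = 214873/78125

214873/78125


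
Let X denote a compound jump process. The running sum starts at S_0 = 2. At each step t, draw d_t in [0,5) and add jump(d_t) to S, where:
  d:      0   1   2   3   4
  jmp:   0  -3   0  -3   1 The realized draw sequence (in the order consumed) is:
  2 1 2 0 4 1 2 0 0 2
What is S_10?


t=0: S=2, d=2, jump=0, S_1=2
t=1: S=2, d=1, jump=-3, S_2=-1
t=2: S=-1, d=2, jump=0, S_3=-1
t=3: S=-1, d=0, jump=0, S_4=-1
t=4: S=-1, d=4, jump=1, S_5=0
t=5: S=0, d=1, jump=-3, S_6=-3
t=6: S=-3, d=2, jump=0, S_7=-3
t=7: S=-3, d=0, jump=0, S_8=-3
t=8: S=-3, d=0, jump=0, S_9=-3
t=9: S=-3, d=2, jump=0, S_10=-3

-3


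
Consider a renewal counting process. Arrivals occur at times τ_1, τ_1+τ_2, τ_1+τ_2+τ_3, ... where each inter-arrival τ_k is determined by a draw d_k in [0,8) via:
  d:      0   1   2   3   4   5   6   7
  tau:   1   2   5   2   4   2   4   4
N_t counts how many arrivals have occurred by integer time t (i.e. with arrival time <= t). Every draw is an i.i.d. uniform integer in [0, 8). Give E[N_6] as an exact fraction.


475969/262144

Inter-arrival values over d=0..7: [1, 2, 5, 2, 4, 2, 4, 4]
Each d has probability 1/8, so the pmf of τ is: f(1) = 1/8, f(2) = 3/8, f(4) = 3/8, f(5) = 1/8
Renewal equation for m(n) = E[N_n]: condition on τ_1 = k (if k <= n, one arrival plus a fresh copy on the remaining n−k steps): m(n) = F(n) + Σ_{k<=n} f(k)·m(n−k), where F(n) = P(τ <= n) and m(0) = 0
m(1) = F(1) = 1/8
m(2) = F(2) + f(1)·m(1) = 1/2 + 1/8·1/8 = 33/64
m(3) = F(3) + f(1)·m(2) + f(2)·m(1) = 1/2 + 1/8·33/64 + 3/8·1/8 = 313/512
m(4) = F(4) + f(1)·m(3) + f(2)·m(2) = 7/8 + 1/8·313/512 + 3/8·33/64 = 4689/4096
m(5) = F(5) + f(1)·m(4) + f(2)·m(3) + f(4)·m(1) = 1 + 1/8·4689/4096 + 3/8·313/512 + 3/8·1/8 = 46505/32768
m(6) = F(6) + f(1)·m(5) + f(2)·m(4) + f(4)·m(2) + f(5)·m(1) = 1 + 1/8·46505/32768 + 3/8·4689/4096 + 3/8·33/64 + 1/8·1/8 = 475969/262144
E[N_6] = m(6) = 475969/262144


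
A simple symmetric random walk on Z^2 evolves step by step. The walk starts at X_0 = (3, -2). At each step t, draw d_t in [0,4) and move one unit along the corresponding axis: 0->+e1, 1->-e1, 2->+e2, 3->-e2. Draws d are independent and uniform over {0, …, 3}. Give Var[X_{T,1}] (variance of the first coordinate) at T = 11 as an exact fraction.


Outcome values over d=0..3: [1, -1, 0, 0]
Σy = 0, Σy² = 2, M = 4
μ = 0/4 = 0,  σ² = 2/4 − (0)² = 1/2
Independent increments: Var[X_11] = 11·σ² = 11·(1/2) = 11/2

11/2


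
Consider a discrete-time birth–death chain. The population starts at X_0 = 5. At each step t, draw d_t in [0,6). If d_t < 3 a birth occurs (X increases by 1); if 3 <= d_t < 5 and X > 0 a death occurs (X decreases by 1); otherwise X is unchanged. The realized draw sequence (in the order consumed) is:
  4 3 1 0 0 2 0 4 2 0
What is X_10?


9

t=0: X=5, d=4 → death, X_1=4
t=1: X=4, d=3 → death, X_2=3
t=2: X=3, d=1 → birth, X_3=4
t=3: X=4, d=0 → birth, X_4=5
t=4: X=5, d=0 → birth, X_5=6
t=5: X=6, d=2 → birth, X_6=7
t=6: X=7, d=0 → birth, X_7=8
t=7: X=8, d=4 → death, X_8=7
t=8: X=7, d=2 → birth, X_9=8
t=9: X=8, d=0 → birth, X_10=9


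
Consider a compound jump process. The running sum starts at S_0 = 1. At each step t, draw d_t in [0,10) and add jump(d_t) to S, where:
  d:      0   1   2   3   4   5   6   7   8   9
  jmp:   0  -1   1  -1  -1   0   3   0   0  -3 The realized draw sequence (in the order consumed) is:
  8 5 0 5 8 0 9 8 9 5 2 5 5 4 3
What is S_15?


-6

t=0: S=1, d=8, jump=0, S_1=1
t=1: S=1, d=5, jump=0, S_2=1
t=2: S=1, d=0, jump=0, S_3=1
t=3: S=1, d=5, jump=0, S_4=1
t=4: S=1, d=8, jump=0, S_5=1
t=5: S=1, d=0, jump=0, S_6=1
t=6: S=1, d=9, jump=-3, S_7=-2
t=7: S=-2, d=8, jump=0, S_8=-2
t=8: S=-2, d=9, jump=-3, S_9=-5
t=9: S=-5, d=5, jump=0, S_10=-5
t=10: S=-5, d=2, jump=1, S_11=-4
t=11: S=-4, d=5, jump=0, S_12=-4
t=12: S=-4, d=5, jump=0, S_13=-4
t=13: S=-4, d=4, jump=-1, S_14=-5
t=14: S=-5, d=3, jump=-1, S_15=-6


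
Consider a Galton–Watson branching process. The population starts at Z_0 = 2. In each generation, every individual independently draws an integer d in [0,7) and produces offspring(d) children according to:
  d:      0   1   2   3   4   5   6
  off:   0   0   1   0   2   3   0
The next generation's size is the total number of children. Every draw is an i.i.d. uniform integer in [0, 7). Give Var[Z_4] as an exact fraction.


Outcome values over d=0..6: [0, 0, 1, 0, 2, 3, 0]
Σy = 6, Σy² = 14, M = 7
μ = 6/7 = 6/7,  σ² = 14/7 − (6/7)² = 62/49
V_0 = 0, E_0 = 2
V_1 = 62/49·E_0 + (6/7)²·V_0 = 124/49;  E_1 = 12/7
V_2 = 62/49·E_1 + (6/7)²·V_1 = 9672/2401;  E_2 = 72/49
V_3 = 62/49·E_2 + (6/7)²·V_2 = 566928/117649;  E_3 = 432/343
V_4 = 62/49·E_3 + (6/7)²·V_3 = 29596320/5764801;  E_4 = 2592/2401

29596320/5764801


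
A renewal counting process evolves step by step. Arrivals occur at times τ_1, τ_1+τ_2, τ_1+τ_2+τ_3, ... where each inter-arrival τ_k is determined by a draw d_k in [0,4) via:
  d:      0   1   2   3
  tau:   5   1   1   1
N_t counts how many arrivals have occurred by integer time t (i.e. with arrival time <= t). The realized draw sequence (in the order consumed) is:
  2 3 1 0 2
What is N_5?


draw d_1=2: τ_1=1, arrival time A_1=1
draw d_2=3: τ_2=1, arrival time A_2=2
draw d_3=1: τ_3=1, arrival time A_3=3
draw d_4=0: τ_4=5, arrival time A_4=8
draw d_5=2: τ_5=1, arrival time A_5=9
N_t over t=0..5: 0:0 1:1 2:2 3:3 4:3 5:3

3


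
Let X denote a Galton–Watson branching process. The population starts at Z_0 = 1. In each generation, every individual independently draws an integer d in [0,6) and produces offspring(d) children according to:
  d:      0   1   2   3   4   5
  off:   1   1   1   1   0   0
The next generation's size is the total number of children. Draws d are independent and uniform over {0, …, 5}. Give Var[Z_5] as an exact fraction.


6752/59049

Outcome values over d=0..5: [1, 1, 1, 1, 0, 0]
Σy = 4, Σy² = 4, M = 6
μ = 4/6 = 2/3,  σ² = 4/6 − (2/3)² = 2/9
V_0 = 0, E_0 = 1
V_1 = 2/9·E_0 + (2/3)²·V_0 = 2/9;  E_1 = 2/3
V_2 = 2/9·E_1 + (2/3)²·V_1 = 20/81;  E_2 = 4/9
V_3 = 2/9·E_2 + (2/3)²·V_2 = 152/729;  E_3 = 8/27
V_4 = 2/9·E_3 + (2/3)²·V_3 = 1040/6561;  E_4 = 16/81
V_5 = 2/9·E_4 + (2/3)²·V_4 = 6752/59049;  E_5 = 32/243


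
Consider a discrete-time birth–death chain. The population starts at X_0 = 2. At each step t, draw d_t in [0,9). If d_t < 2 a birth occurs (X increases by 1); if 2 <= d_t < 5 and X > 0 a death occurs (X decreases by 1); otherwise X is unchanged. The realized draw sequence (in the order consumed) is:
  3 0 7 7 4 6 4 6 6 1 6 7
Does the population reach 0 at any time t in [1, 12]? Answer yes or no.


t=0: X=2, d=3 → death, X_1=1
t=1: X=1, d=0 → birth, X_2=2
t=2: X=2, d=7 → hold, X_3=2
t=3: X=2, d=7 → hold, X_4=2
t=4: X=2, d=4 → death, X_5=1
t=5: X=1, d=6 → hold, X_6=1
t=6: X=1, d=4 → death, X_7=0
t=7: X=0, d=6 → hold, X_8=0
t=8: X=0, d=6 → hold, X_9=0
t=9: X=0, d=1 → birth, X_10=1
t=10: X=1, d=6 → hold, X_11=1
t=11: X=1, d=7 → hold, X_12=1

yes


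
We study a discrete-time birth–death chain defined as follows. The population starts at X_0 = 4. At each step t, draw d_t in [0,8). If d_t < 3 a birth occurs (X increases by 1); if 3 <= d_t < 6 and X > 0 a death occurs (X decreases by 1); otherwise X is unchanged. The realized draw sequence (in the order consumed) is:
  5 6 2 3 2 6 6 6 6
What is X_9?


4

t=0: X=4, d=5 → death, X_1=3
t=1: X=3, d=6 → hold, X_2=3
t=2: X=3, d=2 → birth, X_3=4
t=3: X=4, d=3 → death, X_4=3
t=4: X=3, d=2 → birth, X_5=4
t=5: X=4, d=6 → hold, X_6=4
t=6: X=4, d=6 → hold, X_7=4
t=7: X=4, d=6 → hold, X_8=4
t=8: X=4, d=6 → hold, X_9=4


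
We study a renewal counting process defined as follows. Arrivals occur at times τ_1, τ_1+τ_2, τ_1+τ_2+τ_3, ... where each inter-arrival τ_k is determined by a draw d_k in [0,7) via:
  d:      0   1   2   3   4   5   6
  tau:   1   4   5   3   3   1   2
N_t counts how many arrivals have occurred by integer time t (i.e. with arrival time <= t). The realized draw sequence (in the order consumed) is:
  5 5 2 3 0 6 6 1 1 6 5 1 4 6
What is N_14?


draw d_1=5: τ_1=1, arrival time A_1=1
draw d_2=5: τ_2=1, arrival time A_2=2
draw d_3=2: τ_3=5, arrival time A_3=7
draw d_4=3: τ_4=3, arrival time A_4=10
draw d_5=0: τ_5=1, arrival time A_5=11
draw d_6=6: τ_6=2, arrival time A_6=13
draw d_7=6: τ_7=2, arrival time A_7=15
draw d_8=1: τ_8=4, arrival time A_8=19
draw d_9=1: τ_9=4, arrival time A_9=23
draw d_10=6: τ_10=2, arrival time A_10=25
draw d_11=5: τ_11=1, arrival time A_11=26
draw d_12=1: τ_12=4, arrival time A_12=30
draw d_13=4: τ_13=3, arrival time A_13=33
draw d_14=6: τ_14=2, arrival time A_14=35
N_t over t=0..14: 0:0 1:1 2:2 3:2 4:2 5:2 6:2 7:3 8:3 9:3 10:4 11:5 12:5 13:6 14:6

6


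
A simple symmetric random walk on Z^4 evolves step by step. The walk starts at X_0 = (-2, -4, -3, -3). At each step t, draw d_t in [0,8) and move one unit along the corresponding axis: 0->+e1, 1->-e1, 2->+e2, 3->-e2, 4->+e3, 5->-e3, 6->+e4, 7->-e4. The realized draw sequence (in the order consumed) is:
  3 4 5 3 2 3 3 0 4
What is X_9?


t=0: X=(-2, -4, -3, -3), d=3 → -e2, X_1=(-2, -5, -3, -3)
t=1: X=(-2, -5, -3, -3), d=4 → +e3, X_2=(-2, -5, -2, -3)
t=2: X=(-2, -5, -2, -3), d=5 → -e3, X_3=(-2, -5, -3, -3)
t=3: X=(-2, -5, -3, -3), d=3 → -e2, X_4=(-2, -6, -3, -3)
t=4: X=(-2, -6, -3, -3), d=2 → +e2, X_5=(-2, -5, -3, -3)
t=5: X=(-2, -5, -3, -3), d=3 → -e2, X_6=(-2, -6, -3, -3)
t=6: X=(-2, -6, -3, -3), d=3 → -e2, X_7=(-2, -7, -3, -3)
t=7: X=(-2, -7, -3, -3), d=0 → +e1, X_8=(-1, -7, -3, -3)
t=8: X=(-1, -7, -3, -3), d=4 → +e3, X_9=(-1, -7, -2, -3)

(-1, -7, -2, -3)


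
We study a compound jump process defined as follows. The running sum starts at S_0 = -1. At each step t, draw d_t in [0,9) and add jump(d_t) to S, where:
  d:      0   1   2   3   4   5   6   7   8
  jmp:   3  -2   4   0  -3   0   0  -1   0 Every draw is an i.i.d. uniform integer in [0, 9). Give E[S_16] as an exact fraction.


7/9

Outcome values over d=0..8: [3, -2, 4, 0, -3, 0, 0, -1, 0]
Σy = 1, Σy² = 39, M = 9
μ = 1/9 = 1/9,  σ² = 39/9 − (1/9)² = 350/81
E[S_16] = -1 + 16·(1/9) = 7/9


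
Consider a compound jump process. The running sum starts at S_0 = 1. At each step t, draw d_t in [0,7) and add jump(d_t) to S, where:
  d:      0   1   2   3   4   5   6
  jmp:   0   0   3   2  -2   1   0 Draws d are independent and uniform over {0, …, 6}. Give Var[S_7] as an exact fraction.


110/7

Outcome values over d=0..6: [0, 0, 3, 2, -2, 1, 0]
Σy = 4, Σy² = 18, M = 7
μ = 4/7 = 4/7,  σ² = 18/7 − (4/7)² = 110/49
Independent increments: Var[S_7] = 7·σ² = 7·(110/49) = 110/7


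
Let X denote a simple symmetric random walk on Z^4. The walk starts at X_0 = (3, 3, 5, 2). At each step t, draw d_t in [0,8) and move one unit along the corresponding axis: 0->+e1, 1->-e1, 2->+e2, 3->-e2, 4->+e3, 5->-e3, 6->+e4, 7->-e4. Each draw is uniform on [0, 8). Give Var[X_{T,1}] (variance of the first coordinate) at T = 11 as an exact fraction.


Outcome values over d=0..7: [1, -1, 0, 0, 0, 0, 0, 0]
Σy = 0, Σy² = 2, M = 8
μ = 0/8 = 0,  σ² = 2/8 − (0)² = 1/4
Independent increments: Var[X_11] = 11·σ² = 11·(1/4) = 11/4

11/4


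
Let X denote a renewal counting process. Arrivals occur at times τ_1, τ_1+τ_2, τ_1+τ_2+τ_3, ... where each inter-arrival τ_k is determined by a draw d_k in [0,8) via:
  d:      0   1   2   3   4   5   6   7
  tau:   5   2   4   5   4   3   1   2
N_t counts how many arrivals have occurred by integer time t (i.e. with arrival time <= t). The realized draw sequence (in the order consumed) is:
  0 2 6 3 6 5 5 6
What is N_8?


1

draw d_1=0: τ_1=5, arrival time A_1=5
draw d_2=2: τ_2=4, arrival time A_2=9
draw d_3=6: τ_3=1, arrival time A_3=10
draw d_4=3: τ_4=5, arrival time A_4=15
draw d_5=6: τ_5=1, arrival time A_5=16
draw d_6=5: τ_6=3, arrival time A_6=19
draw d_7=5: τ_7=3, arrival time A_7=22
draw d_8=6: τ_8=1, arrival time A_8=23
N_t over t=0..8: 0:0 1:0 2:0 3:0 4:0 5:1 6:1 7:1 8:1


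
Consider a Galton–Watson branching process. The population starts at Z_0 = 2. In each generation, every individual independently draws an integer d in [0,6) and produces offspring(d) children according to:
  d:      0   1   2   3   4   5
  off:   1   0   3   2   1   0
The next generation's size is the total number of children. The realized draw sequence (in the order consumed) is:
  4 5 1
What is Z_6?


0

gen 0: Z_0=2, draws=[4, 5], offspring=[1, 0], Z_1=1
gen 1: Z_1=1, draws=[1], offspring=[0], Z_2=0
gen 2: Z_2=0, draws=[], offspring=[], Z_3=0
gen 3: Z_3=0, draws=[], offspring=[], Z_4=0
gen 4: Z_4=0, draws=[], offspring=[], Z_5=0
gen 5: Z_5=0, draws=[], offspring=[], Z_6=0


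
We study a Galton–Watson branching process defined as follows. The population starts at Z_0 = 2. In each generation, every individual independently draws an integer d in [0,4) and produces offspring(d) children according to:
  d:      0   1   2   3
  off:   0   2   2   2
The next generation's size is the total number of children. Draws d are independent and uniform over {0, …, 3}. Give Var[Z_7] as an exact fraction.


4503033/8192

Outcome values over d=0..3: [0, 2, 2, 2]
Σy = 6, Σy² = 12, M = 4
μ = 6/4 = 3/2,  σ² = 12/4 − (3/2)² = 3/4
V_0 = 0, E_0 = 2
V_1 = 3/4·E_0 + (3/2)²·V_0 = 3/2;  E_1 = 3
V_2 = 3/4·E_1 + (3/2)²·V_1 = 45/8;  E_2 = 9/2
V_3 = 3/4·E_2 + (3/2)²·V_2 = 513/32;  E_3 = 27/4
V_4 = 3/4·E_3 + (3/2)²·V_3 = 5265/128;  E_4 = 81/8
V_5 = 3/4·E_4 + (3/2)²·V_4 = 51273/512;  E_5 = 243/16
V_6 = 3/4·E_5 + (3/2)²·V_5 = 484785/2048;  E_6 = 729/32
V_7 = 3/4·E_6 + (3/2)²·V_6 = 4503033/8192;  E_7 = 2187/64


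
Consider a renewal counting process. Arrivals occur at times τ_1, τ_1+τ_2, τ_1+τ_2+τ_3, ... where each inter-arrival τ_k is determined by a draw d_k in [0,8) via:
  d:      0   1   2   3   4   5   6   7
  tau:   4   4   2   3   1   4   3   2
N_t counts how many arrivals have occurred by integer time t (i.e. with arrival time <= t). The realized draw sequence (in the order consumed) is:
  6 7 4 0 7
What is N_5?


2

draw d_1=6: τ_1=3, arrival time A_1=3
draw d_2=7: τ_2=2, arrival time A_2=5
draw d_3=4: τ_3=1, arrival time A_3=6
draw d_4=0: τ_4=4, arrival time A_4=10
draw d_5=7: τ_5=2, arrival time A_5=12
N_t over t=0..5: 0:0 1:0 2:0 3:1 4:1 5:2


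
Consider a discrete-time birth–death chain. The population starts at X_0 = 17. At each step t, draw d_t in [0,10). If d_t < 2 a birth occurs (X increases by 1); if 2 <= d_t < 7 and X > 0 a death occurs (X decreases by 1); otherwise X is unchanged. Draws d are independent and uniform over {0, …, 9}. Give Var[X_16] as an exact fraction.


X can drop by at most 1 per step and X_0 = 17 > T = 16, so X_t >= 17 − t >= 1 > 0 for every t <= 16: the floor at 0 (the 'and X > 0' condition) never binds. Hence X_16 = X_0 + Σ_{t<16} Y_t with i.i.d. increments Y_t = y(d_t) ∈ {+1, −1, 0}.
Outcome values over d=0..9: [1, 1, -1, -1, -1, -1, -1, 0, 0, 0]
Σy = -3, Σy² = 7, M = 10
μ = -3/10 = -3/10,  σ² = 7/10 − (-3/10)² = 61/100
Independent increments: Var[X_16] = 16·σ² = 16·(61/100) = 244/25

244/25


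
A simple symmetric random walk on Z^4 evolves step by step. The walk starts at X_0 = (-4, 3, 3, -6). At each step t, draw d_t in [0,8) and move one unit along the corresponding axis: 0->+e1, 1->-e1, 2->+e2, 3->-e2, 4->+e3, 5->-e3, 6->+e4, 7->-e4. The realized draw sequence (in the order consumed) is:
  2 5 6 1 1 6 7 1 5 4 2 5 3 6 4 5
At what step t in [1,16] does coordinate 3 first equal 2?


t=0: X=(-4, 3, 3, -6), d=2 → +e2, X_1=(-4, 4, 3, -6)
t=1: X=(-4, 4, 3, -6), d=5 → -e3, X_2=(-4, 4, 2, -6)
t=2: X=(-4, 4, 2, -6), d=6 → +e4, X_3=(-4, 4, 2, -5)
t=3: X=(-4, 4, 2, -5), d=1 → -e1, X_4=(-5, 4, 2, -5)
t=4: X=(-5, 4, 2, -5), d=1 → -e1, X_5=(-6, 4, 2, -5)
t=5: X=(-6, 4, 2, -5), d=6 → +e4, X_6=(-6, 4, 2, -4)
t=6: X=(-6, 4, 2, -4), d=7 → -e4, X_7=(-6, 4, 2, -5)
t=7: X=(-6, 4, 2, -5), d=1 → -e1, X_8=(-7, 4, 2, -5)
t=8: X=(-7, 4, 2, -5), d=5 → -e3, X_9=(-7, 4, 1, -5)
t=9: X=(-7, 4, 1, -5), d=4 → +e3, X_10=(-7, 4, 2, -5)
t=10: X=(-7, 4, 2, -5), d=2 → +e2, X_11=(-7, 5, 2, -5)
t=11: X=(-7, 5, 2, -5), d=5 → -e3, X_12=(-7, 5, 1, -5)
t=12: X=(-7, 5, 1, -5), d=3 → -e2, X_13=(-7, 4, 1, -5)
t=13: X=(-7, 4, 1, -5), d=6 → +e4, X_14=(-7, 4, 1, -4)
t=14: X=(-7, 4, 1, -4), d=4 → +e3, X_15=(-7, 4, 2, -4)
t=15: X=(-7, 4, 2, -4), d=5 → -e3, X_16=(-7, 4, 1, -4)

2


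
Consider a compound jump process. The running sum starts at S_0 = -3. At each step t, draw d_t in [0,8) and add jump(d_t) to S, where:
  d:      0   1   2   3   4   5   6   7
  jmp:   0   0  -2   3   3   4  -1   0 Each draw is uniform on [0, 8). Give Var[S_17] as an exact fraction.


Outcome values over d=0..7: [0, 0, -2, 3, 3, 4, -1, 0]
Σy = 7, Σy² = 39, M = 8
μ = 7/8 = 7/8,  σ² = 39/8 − (7/8)² = 263/64
Independent increments: Var[S_17] = 17·σ² = 17·(263/64) = 4471/64

4471/64


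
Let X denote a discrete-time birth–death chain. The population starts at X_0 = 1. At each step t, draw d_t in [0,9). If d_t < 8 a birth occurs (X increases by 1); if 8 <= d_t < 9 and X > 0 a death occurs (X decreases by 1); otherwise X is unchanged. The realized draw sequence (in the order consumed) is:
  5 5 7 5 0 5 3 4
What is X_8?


9

t=0: X=1, d=5 → birth, X_1=2
t=1: X=2, d=5 → birth, X_2=3
t=2: X=3, d=7 → birth, X_3=4
t=3: X=4, d=5 → birth, X_4=5
t=4: X=5, d=0 → birth, X_5=6
t=5: X=6, d=5 → birth, X_6=7
t=6: X=7, d=3 → birth, X_7=8
t=7: X=8, d=4 → birth, X_8=9


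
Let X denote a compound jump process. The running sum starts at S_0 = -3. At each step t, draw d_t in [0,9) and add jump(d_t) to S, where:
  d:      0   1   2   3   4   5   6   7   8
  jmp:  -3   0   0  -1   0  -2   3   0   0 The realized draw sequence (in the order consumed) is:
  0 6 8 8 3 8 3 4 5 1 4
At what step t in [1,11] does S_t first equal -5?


t=0: S=-3, d=0, jump=-3, S_1=-6
t=1: S=-6, d=6, jump=3, S_2=-3
t=2: S=-3, d=8, jump=0, S_3=-3
t=3: S=-3, d=8, jump=0, S_4=-3
t=4: S=-3, d=3, jump=-1, S_5=-4
t=5: S=-4, d=8, jump=0, S_6=-4
t=6: S=-4, d=3, jump=-1, S_7=-5
t=7: S=-5, d=4, jump=0, S_8=-5
t=8: S=-5, d=5, jump=-2, S_9=-7
t=9: S=-7, d=1, jump=0, S_10=-7
t=10: S=-7, d=4, jump=0, S_11=-7

7


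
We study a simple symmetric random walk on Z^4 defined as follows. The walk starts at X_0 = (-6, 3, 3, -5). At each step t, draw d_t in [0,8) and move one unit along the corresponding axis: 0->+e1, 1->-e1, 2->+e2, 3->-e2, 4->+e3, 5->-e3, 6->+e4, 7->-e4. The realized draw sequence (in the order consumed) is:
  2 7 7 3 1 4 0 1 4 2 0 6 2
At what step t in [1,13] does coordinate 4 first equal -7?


t=0: X=(-6, 3, 3, -5), d=2 → +e2, X_1=(-6, 4, 3, -5)
t=1: X=(-6, 4, 3, -5), d=7 → -e4, X_2=(-6, 4, 3, -6)
t=2: X=(-6, 4, 3, -6), d=7 → -e4, X_3=(-6, 4, 3, -7)
t=3: X=(-6, 4, 3, -7), d=3 → -e2, X_4=(-6, 3, 3, -7)
t=4: X=(-6, 3, 3, -7), d=1 → -e1, X_5=(-7, 3, 3, -7)
t=5: X=(-7, 3, 3, -7), d=4 → +e3, X_6=(-7, 3, 4, -7)
t=6: X=(-7, 3, 4, -7), d=0 → +e1, X_7=(-6, 3, 4, -7)
t=7: X=(-6, 3, 4, -7), d=1 → -e1, X_8=(-7, 3, 4, -7)
t=8: X=(-7, 3, 4, -7), d=4 → +e3, X_9=(-7, 3, 5, -7)
t=9: X=(-7, 3, 5, -7), d=2 → +e2, X_10=(-7, 4, 5, -7)
t=10: X=(-7, 4, 5, -7), d=0 → +e1, X_11=(-6, 4, 5, -7)
t=11: X=(-6, 4, 5, -7), d=6 → +e4, X_12=(-6, 4, 5, -6)
t=12: X=(-6, 4, 5, -6), d=2 → +e2, X_13=(-6, 5, 5, -6)

3


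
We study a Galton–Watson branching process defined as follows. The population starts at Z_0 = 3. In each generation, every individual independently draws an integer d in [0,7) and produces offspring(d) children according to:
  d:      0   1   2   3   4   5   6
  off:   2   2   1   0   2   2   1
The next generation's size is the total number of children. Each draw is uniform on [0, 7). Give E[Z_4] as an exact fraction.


Outcome values over d=0..6: [2, 2, 1, 0, 2, 2, 1]
Σy = 10, Σy² = 18, M = 7
μ = 10/7 = 10/7,  σ² = 18/7 − (10/7)² = 26/49
E[Z_0] = 3
E[Z_1] = 10/7·E[Z_0] = 30/7
E[Z_2] = 10/7·E[Z_1] = 300/49
E[Z_3] = 10/7·E[Z_2] = 3000/343
E[Z_4] = 10/7·E[Z_3] = 30000/2401

30000/2401


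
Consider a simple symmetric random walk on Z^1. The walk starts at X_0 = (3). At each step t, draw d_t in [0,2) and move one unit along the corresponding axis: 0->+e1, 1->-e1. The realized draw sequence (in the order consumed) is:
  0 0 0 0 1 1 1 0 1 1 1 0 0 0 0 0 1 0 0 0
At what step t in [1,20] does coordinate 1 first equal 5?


t=0: X=(3), d=0 → +e1, X_1=(4)
t=1: X=(4), d=0 → +e1, X_2=(5)
t=2: X=(5), d=0 → +e1, X_3=(6)
t=3: X=(6), d=0 → +e1, X_4=(7)
t=4: X=(7), d=1 → -e1, X_5=(6)
t=5: X=(6), d=1 → -e1, X_6=(5)
t=6: X=(5), d=1 → -e1, X_7=(4)
t=7: X=(4), d=0 → +e1, X_8=(5)
t=8: X=(5), d=1 → -e1, X_9=(4)
t=9: X=(4), d=1 → -e1, X_10=(3)
t=10: X=(3), d=1 → -e1, X_11=(2)
t=11: X=(2), d=0 → +e1, X_12=(3)
t=12: X=(3), d=0 → +e1, X_13=(4)
t=13: X=(4), d=0 → +e1, X_14=(5)
t=14: X=(5), d=0 → +e1, X_15=(6)
t=15: X=(6), d=0 → +e1, X_16=(7)
t=16: X=(7), d=1 → -e1, X_17=(6)
t=17: X=(6), d=0 → +e1, X_18=(7)
t=18: X=(7), d=0 → +e1, X_19=(8)
t=19: X=(8), d=0 → +e1, X_20=(9)

2


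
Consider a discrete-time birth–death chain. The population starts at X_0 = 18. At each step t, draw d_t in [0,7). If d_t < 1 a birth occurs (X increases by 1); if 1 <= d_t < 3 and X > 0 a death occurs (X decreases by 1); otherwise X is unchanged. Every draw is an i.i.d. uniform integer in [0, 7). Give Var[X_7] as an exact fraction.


20/7

X can drop by at most 1 per step and X_0 = 18 > T = 7, so X_t >= 18 − t >= 11 > 0 for every t <= 7: the floor at 0 (the 'and X > 0' condition) never binds. Hence X_7 = X_0 + Σ_{t<7} Y_t with i.i.d. increments Y_t = y(d_t) ∈ {+1, −1, 0}.
Outcome values over d=0..6: [1, -1, -1, 0, 0, 0, 0]
Σy = -1, Σy² = 3, M = 7
μ = -1/7 = -1/7,  σ² = 3/7 − (-1/7)² = 20/49
Independent increments: Var[X_7] = 7·σ² = 7·(20/49) = 20/7


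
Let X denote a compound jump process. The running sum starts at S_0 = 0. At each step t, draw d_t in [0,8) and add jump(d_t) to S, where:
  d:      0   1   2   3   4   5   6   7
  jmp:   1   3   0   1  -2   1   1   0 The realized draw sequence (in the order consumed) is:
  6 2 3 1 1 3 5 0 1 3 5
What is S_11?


t=0: S=0, d=6, jump=1, S_1=1
t=1: S=1, d=2, jump=0, S_2=1
t=2: S=1, d=3, jump=1, S_3=2
t=3: S=2, d=1, jump=3, S_4=5
t=4: S=5, d=1, jump=3, S_5=8
t=5: S=8, d=3, jump=1, S_6=9
t=6: S=9, d=5, jump=1, S_7=10
t=7: S=10, d=0, jump=1, S_8=11
t=8: S=11, d=1, jump=3, S_9=14
t=9: S=14, d=3, jump=1, S_10=15
t=10: S=15, d=5, jump=1, S_11=16

16


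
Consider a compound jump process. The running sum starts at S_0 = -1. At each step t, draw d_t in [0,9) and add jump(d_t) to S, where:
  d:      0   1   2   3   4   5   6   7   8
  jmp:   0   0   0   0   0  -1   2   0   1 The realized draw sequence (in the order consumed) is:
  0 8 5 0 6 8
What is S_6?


t=0: S=-1, d=0, jump=0, S_1=-1
t=1: S=-1, d=8, jump=1, S_2=0
t=2: S=0, d=5, jump=-1, S_3=-1
t=3: S=-1, d=0, jump=0, S_4=-1
t=4: S=-1, d=6, jump=2, S_5=1
t=5: S=1, d=8, jump=1, S_6=2

2


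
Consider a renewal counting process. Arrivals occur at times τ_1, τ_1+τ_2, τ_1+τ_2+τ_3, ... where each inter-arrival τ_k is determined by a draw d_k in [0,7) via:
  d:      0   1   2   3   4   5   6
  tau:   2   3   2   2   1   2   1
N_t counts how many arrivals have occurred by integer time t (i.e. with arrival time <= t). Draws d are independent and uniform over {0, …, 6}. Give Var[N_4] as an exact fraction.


Inter-arrival values over d=0..6: [2, 3, 2, 2, 1, 2, 1]
Each d has probability 1/7, so the pmf of τ is: f(1) = 2/7, f(2) = 4/7, f(3) = 1/7
Let p_n(j) = P(N_n = j), with p_0 = [1]. Condition on τ_1: p_n(0) = P(τ > n), and for j >= 1, p_n(j) = Σ_{k<=n} f(k)·p_{n−k}(j−1)
p_1 = [5/7, 2/7]  (j = 0..1)
p_2 = [1/7, 38/49, 4/49]  (j = 0..2)
p_3 = [0, 29/49, 132/343, 8/343]  (j = 0..3)
p_4 = [0, 9/49, 32/49, 376/2401, 16/2401]  (j = 0..4)
E[N_4] = Σ j·p_4(j) = 4769/2401;  E[N_4²] = Σ j²·p_4(j) = 1479/343
Var[N_4] = 1479/343 − (4769/2401)² = 2114192/5764801

2114192/5764801


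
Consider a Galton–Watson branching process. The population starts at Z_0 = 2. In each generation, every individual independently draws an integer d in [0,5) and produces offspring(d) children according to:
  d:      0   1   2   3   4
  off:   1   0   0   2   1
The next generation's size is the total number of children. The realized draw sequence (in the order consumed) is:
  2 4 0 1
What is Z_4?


0

gen 0: Z_0=2, draws=[2, 4], offspring=[0, 1], Z_1=1
gen 1: Z_1=1, draws=[0], offspring=[1], Z_2=1
gen 2: Z_2=1, draws=[1], offspring=[0], Z_3=0
gen 3: Z_3=0, draws=[], offspring=[], Z_4=0


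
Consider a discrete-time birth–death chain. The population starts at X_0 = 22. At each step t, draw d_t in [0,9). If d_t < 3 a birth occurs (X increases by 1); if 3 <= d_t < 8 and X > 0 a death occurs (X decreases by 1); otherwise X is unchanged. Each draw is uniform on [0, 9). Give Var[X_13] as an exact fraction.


X can drop by at most 1 per step and X_0 = 22 > T = 13, so X_t >= 22 − t >= 9 > 0 for every t <= 13: the floor at 0 (the 'and X > 0' condition) never binds. Hence X_13 = X_0 + Σ_{t<13} Y_t with i.i.d. increments Y_t = y(d_t) ∈ {+1, −1, 0}.
Outcome values over d=0..8: [1, 1, 1, -1, -1, -1, -1, -1, 0]
Σy = -2, Σy² = 8, M = 9
μ = -2/9 = -2/9,  σ² = 8/9 − (-2/9)² = 68/81
Independent increments: Var[X_13] = 13·σ² = 13·(68/81) = 884/81

884/81


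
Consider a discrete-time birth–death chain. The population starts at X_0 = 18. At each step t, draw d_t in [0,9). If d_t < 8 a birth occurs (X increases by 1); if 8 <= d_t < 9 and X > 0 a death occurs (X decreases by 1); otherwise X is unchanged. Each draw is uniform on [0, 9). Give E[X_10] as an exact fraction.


232/9

X can drop by at most 1 per step and X_0 = 18 > T = 10, so X_t >= 18 − t >= 8 > 0 for every t <= 10: the floor at 0 (the 'and X > 0' condition) never binds. Hence X_10 = X_0 + Σ_{t<10} Y_t with i.i.d. increments Y_t = y(d_t) ∈ {+1, −1, 0}.
Outcome values over d=0..8: [1, 1, 1, 1, 1, 1, 1, 1, -1]
Σy = 7, Σy² = 9, M = 9
μ = 7/9 = 7/9,  σ² = 9/9 − (7/9)² = 32/81
E[X_10] = 18 + 10·(7/9) = 232/9


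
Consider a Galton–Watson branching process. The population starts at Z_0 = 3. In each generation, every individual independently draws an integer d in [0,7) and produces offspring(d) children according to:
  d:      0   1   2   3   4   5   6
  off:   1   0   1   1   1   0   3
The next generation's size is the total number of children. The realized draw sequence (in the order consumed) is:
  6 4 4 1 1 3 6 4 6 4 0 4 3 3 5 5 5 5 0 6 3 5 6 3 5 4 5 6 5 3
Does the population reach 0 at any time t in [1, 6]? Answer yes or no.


no

gen 0: Z_0=3, draws=[6, 4, 4], offspring=[3, 1, 1], Z_1=5
gen 1: Z_1=5, draws=[1, 1, 3, 6, 4], offspring=[0, 0, 1, 3, 1], Z_2=5
gen 2: Z_2=5, draws=[6, 4, 0, 4, 3], offspring=[3, 1, 1, 1, 1], Z_3=7
gen 3: Z_3=7, draws=[3, 5, 5, 5, 5, 0, 6], offspring=[1, 0, 0, 0, 0, 1, 3], Z_4=5
gen 4: Z_4=5, draws=[3, 5, 6, 3, 5], offspring=[1, 0, 3, 1, 0], Z_5=5
gen 5: Z_5=5, draws=[4, 5, 6, 5, 3], offspring=[1, 0, 3, 0, 1], Z_6=5


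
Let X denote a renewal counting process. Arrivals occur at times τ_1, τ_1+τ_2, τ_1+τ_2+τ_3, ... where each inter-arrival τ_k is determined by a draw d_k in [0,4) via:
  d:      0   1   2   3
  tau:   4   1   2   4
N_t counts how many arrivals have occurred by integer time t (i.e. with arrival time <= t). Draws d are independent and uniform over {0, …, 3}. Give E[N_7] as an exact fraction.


37085/16384

Inter-arrival values over d=0..3: [4, 1, 2, 4]
Each d has probability 1/4, so the pmf of τ is: f(1) = 1/4, f(2) = 1/4, f(4) = 1/2
Renewal equation for m(n) = E[N_n]: condition on τ_1 = k (if k <= n, one arrival plus a fresh copy on the remaining n−k steps): m(n) = F(n) + Σ_{k<=n} f(k)·m(n−k), where F(n) = P(τ <= n) and m(0) = 0
m(1) = F(1) = 1/4
m(2) = F(2) + f(1)·m(1) = 1/2 + 1/4·1/4 = 9/16
m(3) = F(3) + f(1)·m(2) + f(2)·m(1) = 1/2 + 1/4·9/16 + 1/4·1/4 = 45/64
m(4) = F(4) + f(1)·m(3) + f(2)·m(2) = 1 + 1/4·45/64 + 1/4·9/16 = 337/256
m(5) = F(5) + f(1)·m(4) + f(2)·m(3) + f(4)·m(1) = 1 + 1/4·337/256 + 1/4·45/64 + 1/2·1/4 = 1669/1024
m(6) = F(6) + f(1)·m(5) + f(2)·m(4) + f(4)·m(2) = 1 + 1/4·1669/1024 + 1/4·337/256 + 1/2·9/16 = 8265/4096
m(7) = F(7) + f(1)·m(6) + f(2)·m(5) + f(4)·m(3) = 1 + 1/4·8265/4096 + 1/4·1669/1024 + 1/2·45/64 = 37085/16384
E[N_7] = m(7) = 37085/16384


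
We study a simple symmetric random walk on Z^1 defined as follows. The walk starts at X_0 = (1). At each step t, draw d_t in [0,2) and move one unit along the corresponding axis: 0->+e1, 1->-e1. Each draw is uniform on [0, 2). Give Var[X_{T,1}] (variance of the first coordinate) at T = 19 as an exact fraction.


Outcome values over d=0..1: [1, -1]
Σy = 0, Σy² = 2, M = 2
μ = 0/2 = 0,  σ² = 2/2 − (0)² = 1
Independent increments: Var[X_19] = 19·σ² = 19·(1) = 19

19


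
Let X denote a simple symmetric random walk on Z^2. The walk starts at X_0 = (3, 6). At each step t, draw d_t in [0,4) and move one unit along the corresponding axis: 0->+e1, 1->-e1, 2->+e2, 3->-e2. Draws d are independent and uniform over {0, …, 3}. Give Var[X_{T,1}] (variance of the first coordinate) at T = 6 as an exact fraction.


Outcome values over d=0..3: [1, -1, 0, 0]
Σy = 0, Σy² = 2, M = 4
μ = 0/4 = 0,  σ² = 2/4 − (0)² = 1/2
Independent increments: Var[X_6] = 6·σ² = 6·(1/2) = 3

3


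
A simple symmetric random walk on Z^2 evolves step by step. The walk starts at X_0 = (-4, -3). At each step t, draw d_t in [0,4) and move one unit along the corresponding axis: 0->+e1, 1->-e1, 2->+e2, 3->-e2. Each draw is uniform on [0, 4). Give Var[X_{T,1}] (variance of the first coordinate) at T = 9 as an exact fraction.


9/2

Outcome values over d=0..3: [1, -1, 0, 0]
Σy = 0, Σy² = 2, M = 4
μ = 0/4 = 0,  σ² = 2/4 − (0)² = 1/2
Independent increments: Var[X_9] = 9·σ² = 9·(1/2) = 9/2


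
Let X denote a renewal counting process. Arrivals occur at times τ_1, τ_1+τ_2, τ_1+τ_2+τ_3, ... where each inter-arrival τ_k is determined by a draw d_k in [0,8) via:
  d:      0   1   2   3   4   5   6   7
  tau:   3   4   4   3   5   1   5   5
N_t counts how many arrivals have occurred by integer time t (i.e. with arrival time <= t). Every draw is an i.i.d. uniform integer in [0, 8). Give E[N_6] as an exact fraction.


347209/262144

Inter-arrival values over d=0..7: [3, 4, 4, 3, 5, 1, 5, 5]
Each d has probability 1/8, so the pmf of τ is: f(1) = 1/8, f(3) = 1/4, f(4) = 1/4, f(5) = 3/8
Renewal equation for m(n) = E[N_n]: condition on τ_1 = k (if k <= n, one arrival plus a fresh copy on the remaining n−k steps): m(n) = F(n) + Σ_{k<=n} f(k)·m(n−k), where F(n) = P(τ <= n) and m(0) = 0
m(1) = F(1) = 1/8
m(2) = F(2) + f(1)·m(1) = 1/8 + 1/8·1/8 = 9/64
m(3) = F(3) + f(1)·m(2) = 3/8 + 1/8·9/64 = 201/512
m(4) = F(4) + f(1)·m(3) + f(3)·m(1) = 5/8 + 1/8·201/512 + 1/4·1/8 = 2889/4096
m(5) = F(5) + f(1)·m(4) + f(3)·m(2) + f(4)·m(1) = 1 + 1/8·2889/4096 + 1/4·9/64 + 1/4·1/8 = 37833/32768
m(6) = F(6) + f(1)·m(5) + f(3)·m(3) + f(4)·m(2) + f(5)·m(1) = 1 + 1/8·37833/32768 + 1/4·201/512 + 1/4·9/64 + 3/8·1/8 = 347209/262144
E[N_6] = m(6) = 347209/262144


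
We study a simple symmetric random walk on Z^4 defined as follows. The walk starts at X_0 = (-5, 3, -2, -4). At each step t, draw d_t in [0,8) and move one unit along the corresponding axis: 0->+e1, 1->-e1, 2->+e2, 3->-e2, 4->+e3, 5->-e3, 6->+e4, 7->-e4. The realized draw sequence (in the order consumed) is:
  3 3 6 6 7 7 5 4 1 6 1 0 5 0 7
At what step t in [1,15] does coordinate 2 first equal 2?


t=0: X=(-5, 3, -2, -4), d=3 → -e2, X_1=(-5, 2, -2, -4)
t=1: X=(-5, 2, -2, -4), d=3 → -e2, X_2=(-5, 1, -2, -4)
t=2: X=(-5, 1, -2, -4), d=6 → +e4, X_3=(-5, 1, -2, -3)
t=3: X=(-5, 1, -2, -3), d=6 → +e4, X_4=(-5, 1, -2, -2)
t=4: X=(-5, 1, -2, -2), d=7 → -e4, X_5=(-5, 1, -2, -3)
t=5: X=(-5, 1, -2, -3), d=7 → -e4, X_6=(-5, 1, -2, -4)
t=6: X=(-5, 1, -2, -4), d=5 → -e3, X_7=(-5, 1, -3, -4)
t=7: X=(-5, 1, -3, -4), d=4 → +e3, X_8=(-5, 1, -2, -4)
t=8: X=(-5, 1, -2, -4), d=1 → -e1, X_9=(-6, 1, -2, -4)
t=9: X=(-6, 1, -2, -4), d=6 → +e4, X_10=(-6, 1, -2, -3)
t=10: X=(-6, 1, -2, -3), d=1 → -e1, X_11=(-7, 1, -2, -3)
t=11: X=(-7, 1, -2, -3), d=0 → +e1, X_12=(-6, 1, -2, -3)
t=12: X=(-6, 1, -2, -3), d=5 → -e3, X_13=(-6, 1, -3, -3)
t=13: X=(-6, 1, -3, -3), d=0 → +e1, X_14=(-5, 1, -3, -3)
t=14: X=(-5, 1, -3, -3), d=7 → -e4, X_15=(-5, 1, -3, -4)

1


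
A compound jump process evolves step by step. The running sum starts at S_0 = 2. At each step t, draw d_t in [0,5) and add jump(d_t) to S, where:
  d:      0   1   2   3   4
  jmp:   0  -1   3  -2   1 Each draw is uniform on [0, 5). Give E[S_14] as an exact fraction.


24/5

Outcome values over d=0..4: [0, -1, 3, -2, 1]
Σy = 1, Σy² = 15, M = 5
μ = 1/5 = 1/5,  σ² = 15/5 − (1/5)² = 74/25
E[S_14] = 2 + 14·(1/5) = 24/5


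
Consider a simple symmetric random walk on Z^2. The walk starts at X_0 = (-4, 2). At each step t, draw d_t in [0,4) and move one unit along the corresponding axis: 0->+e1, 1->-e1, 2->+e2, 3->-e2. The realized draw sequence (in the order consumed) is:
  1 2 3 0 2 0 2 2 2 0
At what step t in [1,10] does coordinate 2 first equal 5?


t=0: X=(-4, 2), d=1 → -e1, X_1=(-5, 2)
t=1: X=(-5, 2), d=2 → +e2, X_2=(-5, 3)
t=2: X=(-5, 3), d=3 → -e2, X_3=(-5, 2)
t=3: X=(-5, 2), d=0 → +e1, X_4=(-4, 2)
t=4: X=(-4, 2), d=2 → +e2, X_5=(-4, 3)
t=5: X=(-4, 3), d=0 → +e1, X_6=(-3, 3)
t=6: X=(-3, 3), d=2 → +e2, X_7=(-3, 4)
t=7: X=(-3, 4), d=2 → +e2, X_8=(-3, 5)
t=8: X=(-3, 5), d=2 → +e2, X_9=(-3, 6)
t=9: X=(-3, 6), d=0 → +e1, X_10=(-2, 6)

8


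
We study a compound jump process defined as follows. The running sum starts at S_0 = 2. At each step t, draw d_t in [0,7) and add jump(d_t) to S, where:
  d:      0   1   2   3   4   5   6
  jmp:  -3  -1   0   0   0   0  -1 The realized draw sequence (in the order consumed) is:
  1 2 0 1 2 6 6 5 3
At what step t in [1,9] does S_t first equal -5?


t=0: S=2, d=1, jump=-1, S_1=1
t=1: S=1, d=2, jump=0, S_2=1
t=2: S=1, d=0, jump=-3, S_3=-2
t=3: S=-2, d=1, jump=-1, S_4=-3
t=4: S=-3, d=2, jump=0, S_5=-3
t=5: S=-3, d=6, jump=-1, S_6=-4
t=6: S=-4, d=6, jump=-1, S_7=-5
t=7: S=-5, d=5, jump=0, S_8=-5
t=8: S=-5, d=3, jump=0, S_9=-5

7


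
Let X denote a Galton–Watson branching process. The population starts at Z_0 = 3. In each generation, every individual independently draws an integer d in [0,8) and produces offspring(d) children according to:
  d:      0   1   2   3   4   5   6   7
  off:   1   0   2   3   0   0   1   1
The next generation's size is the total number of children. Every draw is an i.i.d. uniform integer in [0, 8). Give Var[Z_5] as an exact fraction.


15

Outcome values over d=0..7: [1, 0, 2, 3, 0, 0, 1, 1]
Σy = 8, Σy² = 16, M = 8
μ = 8/8 = 1,  σ² = 16/8 − (1)² = 1
V_0 = 0, E_0 = 3
V_1 = 1·E_0 + (1)²·V_0 = 3;  E_1 = 3
V_2 = 1·E_1 + (1)²·V_1 = 6;  E_2 = 3
V_3 = 1·E_2 + (1)²·V_2 = 9;  E_3 = 3
V_4 = 1·E_3 + (1)²·V_3 = 12;  E_4 = 3
V_5 = 1·E_4 + (1)²·V_4 = 15;  E_5 = 3


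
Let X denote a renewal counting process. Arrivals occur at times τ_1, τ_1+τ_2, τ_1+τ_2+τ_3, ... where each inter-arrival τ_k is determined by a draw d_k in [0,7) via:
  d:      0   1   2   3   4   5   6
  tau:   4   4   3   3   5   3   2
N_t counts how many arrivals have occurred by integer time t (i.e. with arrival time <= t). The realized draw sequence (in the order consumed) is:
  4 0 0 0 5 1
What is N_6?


1

draw d_1=4: τ_1=5, arrival time A_1=5
draw d_2=0: τ_2=4, arrival time A_2=9
draw d_3=0: τ_3=4, arrival time A_3=13
draw d_4=0: τ_4=4, arrival time A_4=17
draw d_5=5: τ_5=3, arrival time A_5=20
draw d_6=1: τ_6=4, arrival time A_6=24
N_t over t=0..6: 0:0 1:0 2:0 3:0 4:0 5:1 6:1
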